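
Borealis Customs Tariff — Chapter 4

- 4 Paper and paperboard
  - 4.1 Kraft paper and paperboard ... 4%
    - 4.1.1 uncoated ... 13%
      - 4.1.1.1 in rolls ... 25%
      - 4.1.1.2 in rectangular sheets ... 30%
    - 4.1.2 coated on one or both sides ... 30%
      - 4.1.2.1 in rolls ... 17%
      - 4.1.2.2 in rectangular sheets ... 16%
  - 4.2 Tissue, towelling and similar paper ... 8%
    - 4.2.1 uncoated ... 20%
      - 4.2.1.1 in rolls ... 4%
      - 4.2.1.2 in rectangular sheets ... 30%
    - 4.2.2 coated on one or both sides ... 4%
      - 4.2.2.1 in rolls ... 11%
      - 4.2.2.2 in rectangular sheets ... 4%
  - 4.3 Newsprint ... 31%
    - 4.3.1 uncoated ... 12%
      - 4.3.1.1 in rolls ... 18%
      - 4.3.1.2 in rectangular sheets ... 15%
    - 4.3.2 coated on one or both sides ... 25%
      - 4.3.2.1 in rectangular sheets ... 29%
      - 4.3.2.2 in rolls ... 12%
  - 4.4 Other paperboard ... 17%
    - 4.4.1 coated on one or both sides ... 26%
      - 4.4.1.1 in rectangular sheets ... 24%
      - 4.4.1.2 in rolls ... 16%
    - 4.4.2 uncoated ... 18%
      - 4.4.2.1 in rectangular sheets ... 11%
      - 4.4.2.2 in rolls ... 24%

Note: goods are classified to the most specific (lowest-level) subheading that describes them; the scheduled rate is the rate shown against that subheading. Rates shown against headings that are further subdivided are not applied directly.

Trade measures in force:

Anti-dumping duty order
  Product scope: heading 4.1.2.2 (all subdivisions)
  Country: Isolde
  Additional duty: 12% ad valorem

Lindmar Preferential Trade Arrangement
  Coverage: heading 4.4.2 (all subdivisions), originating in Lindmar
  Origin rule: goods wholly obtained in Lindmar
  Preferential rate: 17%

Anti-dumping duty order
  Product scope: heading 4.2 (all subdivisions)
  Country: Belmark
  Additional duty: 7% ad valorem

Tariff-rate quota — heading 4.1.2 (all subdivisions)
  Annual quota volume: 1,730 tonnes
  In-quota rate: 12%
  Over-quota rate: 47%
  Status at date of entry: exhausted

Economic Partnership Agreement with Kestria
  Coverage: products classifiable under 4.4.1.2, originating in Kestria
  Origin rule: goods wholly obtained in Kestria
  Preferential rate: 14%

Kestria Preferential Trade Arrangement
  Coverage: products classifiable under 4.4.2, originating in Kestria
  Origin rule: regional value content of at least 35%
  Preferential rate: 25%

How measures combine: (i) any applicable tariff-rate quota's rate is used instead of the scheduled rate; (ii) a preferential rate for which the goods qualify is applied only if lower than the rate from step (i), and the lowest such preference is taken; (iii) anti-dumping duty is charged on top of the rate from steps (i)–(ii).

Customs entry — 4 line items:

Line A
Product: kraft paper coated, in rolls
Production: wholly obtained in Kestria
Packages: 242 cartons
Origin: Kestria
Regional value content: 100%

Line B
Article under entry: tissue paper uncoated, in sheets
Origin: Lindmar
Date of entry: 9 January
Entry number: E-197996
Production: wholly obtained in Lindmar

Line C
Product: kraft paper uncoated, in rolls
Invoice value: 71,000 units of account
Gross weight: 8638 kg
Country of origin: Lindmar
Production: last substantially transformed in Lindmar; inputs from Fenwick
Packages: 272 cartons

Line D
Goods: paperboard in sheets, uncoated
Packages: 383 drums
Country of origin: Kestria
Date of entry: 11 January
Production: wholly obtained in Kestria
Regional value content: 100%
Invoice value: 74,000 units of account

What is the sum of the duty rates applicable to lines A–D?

113%

Line A: kraft paper → 4.1; coated → 4.1.2; in rolls → 4.1.2.1. Scheduled 17%. quota on 4.1.2 exhausted → over-quota 47%; Kestria agreement on 4.4.1.2: 4.1.2.1 not covered; Kestria agreement on 4.4.2: 4.1.2.1 not covered. → 47%.
Line B: tissue paper → 4.2; uncoated → 4.2.1; in sheets → 4.2.1.2. Scheduled 30%. Lindmar agreement on 4.4.2: 4.2.1.2 not covered. → 30%.
Line C: kraft paper → 4.1; uncoated → 4.1.1; in rolls → 4.1.1.1. Scheduled 25%. Lindmar agreement on 4.4.2: 4.1.1.1 not covered. → 25%.
Line D: paperboard → 4.4; uncoated → 4.4.2; in sheets → 4.4.2.1. Scheduled 11%. Kestria agreement on 4.4.1.2: 4.4.2.1 not covered; Kestria agreement on 4.4.2: RVC ≥ 35% → 25% available; preference 25% not lower than 11% → no reduction. → 11%.
Sum: 47% + 30% + 25% + 11% = 113%.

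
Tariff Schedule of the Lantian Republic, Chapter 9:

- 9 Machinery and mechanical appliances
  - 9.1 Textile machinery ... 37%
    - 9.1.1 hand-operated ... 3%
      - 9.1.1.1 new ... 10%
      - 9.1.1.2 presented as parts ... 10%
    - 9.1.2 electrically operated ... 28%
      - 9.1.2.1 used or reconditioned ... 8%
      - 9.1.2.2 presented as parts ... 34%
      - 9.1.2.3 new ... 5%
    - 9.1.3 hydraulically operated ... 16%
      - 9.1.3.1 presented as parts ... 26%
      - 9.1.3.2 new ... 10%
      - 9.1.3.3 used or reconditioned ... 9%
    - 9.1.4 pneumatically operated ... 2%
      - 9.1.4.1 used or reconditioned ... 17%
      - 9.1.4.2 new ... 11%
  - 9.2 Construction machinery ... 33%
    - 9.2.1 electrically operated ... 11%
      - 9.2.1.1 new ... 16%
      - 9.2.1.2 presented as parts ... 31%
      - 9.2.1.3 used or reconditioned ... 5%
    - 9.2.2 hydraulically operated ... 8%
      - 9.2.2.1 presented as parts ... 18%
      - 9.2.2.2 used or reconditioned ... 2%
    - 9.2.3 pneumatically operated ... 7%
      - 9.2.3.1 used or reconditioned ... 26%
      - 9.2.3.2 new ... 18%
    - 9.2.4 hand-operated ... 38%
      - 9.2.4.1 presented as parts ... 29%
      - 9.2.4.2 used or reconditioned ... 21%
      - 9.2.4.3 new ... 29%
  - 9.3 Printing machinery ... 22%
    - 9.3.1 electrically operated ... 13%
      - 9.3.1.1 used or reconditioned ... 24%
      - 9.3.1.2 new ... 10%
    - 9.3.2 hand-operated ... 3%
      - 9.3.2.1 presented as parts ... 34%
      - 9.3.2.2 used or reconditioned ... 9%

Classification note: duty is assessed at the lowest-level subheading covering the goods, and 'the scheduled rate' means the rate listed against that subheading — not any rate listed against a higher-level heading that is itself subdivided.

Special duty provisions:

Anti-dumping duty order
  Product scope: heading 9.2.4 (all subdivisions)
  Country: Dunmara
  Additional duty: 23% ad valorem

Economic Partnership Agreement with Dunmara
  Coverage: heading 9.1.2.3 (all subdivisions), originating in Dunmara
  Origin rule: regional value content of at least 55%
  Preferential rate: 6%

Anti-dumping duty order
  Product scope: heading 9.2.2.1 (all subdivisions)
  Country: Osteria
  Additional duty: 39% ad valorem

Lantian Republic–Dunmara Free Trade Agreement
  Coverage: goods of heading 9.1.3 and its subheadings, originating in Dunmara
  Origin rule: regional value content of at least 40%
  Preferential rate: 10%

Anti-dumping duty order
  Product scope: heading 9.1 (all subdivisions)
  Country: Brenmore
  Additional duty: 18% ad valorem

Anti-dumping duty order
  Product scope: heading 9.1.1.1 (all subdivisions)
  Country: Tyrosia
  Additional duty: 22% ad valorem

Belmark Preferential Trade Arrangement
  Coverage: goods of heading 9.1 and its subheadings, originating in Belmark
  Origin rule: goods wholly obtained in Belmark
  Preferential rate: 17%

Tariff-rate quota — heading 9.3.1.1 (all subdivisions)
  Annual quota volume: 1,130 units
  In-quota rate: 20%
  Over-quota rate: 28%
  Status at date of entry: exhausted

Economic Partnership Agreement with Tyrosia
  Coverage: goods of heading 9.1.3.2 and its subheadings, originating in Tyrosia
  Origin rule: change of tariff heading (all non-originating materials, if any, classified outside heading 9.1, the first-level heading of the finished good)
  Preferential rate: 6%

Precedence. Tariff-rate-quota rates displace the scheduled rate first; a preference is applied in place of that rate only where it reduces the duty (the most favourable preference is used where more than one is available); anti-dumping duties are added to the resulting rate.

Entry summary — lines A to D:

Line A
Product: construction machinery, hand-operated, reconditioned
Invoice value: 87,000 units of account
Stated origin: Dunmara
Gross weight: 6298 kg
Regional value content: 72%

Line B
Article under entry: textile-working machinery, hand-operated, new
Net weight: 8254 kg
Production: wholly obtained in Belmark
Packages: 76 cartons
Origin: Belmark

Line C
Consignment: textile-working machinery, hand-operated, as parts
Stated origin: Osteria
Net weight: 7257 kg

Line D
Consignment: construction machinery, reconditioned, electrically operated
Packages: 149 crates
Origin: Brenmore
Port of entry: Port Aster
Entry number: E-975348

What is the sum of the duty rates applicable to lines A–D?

69%

Line A: construction → 9.2; hand-operated → 9.2.4; reconditioned → 9.2.4.2. Scheduled 21%. Dunmara agreement on 9.1.2.3: 9.2.4.2 not covered; Dunmara agreement on 9.1.3: 9.2.4.2 not covered; anti-dumping (Dunmara, 9.2.4): +23%; total 21% + 23% = 44%. → 44%.
Line B: textile-working → 9.1; hand-operated → 9.1.1; new → 9.1.1.1. Scheduled 10%. Belmark agreement on 9.1: wholly obtained → 17% available; preference 17% not lower than 10% → no reduction. → 10%.
Line C: textile-working → 9.1; hand-operated → 9.1.1; as parts → 9.1.1.2. Scheduled 10%. No special measure applies. → 10%.
Line D: construction → 9.2; electrically operated → 9.2.1; reconditioned → 9.2.1.3. Scheduled 5%. No special measure applies. → 5%.
Sum: 44% + 10% + 10% + 5% = 69%.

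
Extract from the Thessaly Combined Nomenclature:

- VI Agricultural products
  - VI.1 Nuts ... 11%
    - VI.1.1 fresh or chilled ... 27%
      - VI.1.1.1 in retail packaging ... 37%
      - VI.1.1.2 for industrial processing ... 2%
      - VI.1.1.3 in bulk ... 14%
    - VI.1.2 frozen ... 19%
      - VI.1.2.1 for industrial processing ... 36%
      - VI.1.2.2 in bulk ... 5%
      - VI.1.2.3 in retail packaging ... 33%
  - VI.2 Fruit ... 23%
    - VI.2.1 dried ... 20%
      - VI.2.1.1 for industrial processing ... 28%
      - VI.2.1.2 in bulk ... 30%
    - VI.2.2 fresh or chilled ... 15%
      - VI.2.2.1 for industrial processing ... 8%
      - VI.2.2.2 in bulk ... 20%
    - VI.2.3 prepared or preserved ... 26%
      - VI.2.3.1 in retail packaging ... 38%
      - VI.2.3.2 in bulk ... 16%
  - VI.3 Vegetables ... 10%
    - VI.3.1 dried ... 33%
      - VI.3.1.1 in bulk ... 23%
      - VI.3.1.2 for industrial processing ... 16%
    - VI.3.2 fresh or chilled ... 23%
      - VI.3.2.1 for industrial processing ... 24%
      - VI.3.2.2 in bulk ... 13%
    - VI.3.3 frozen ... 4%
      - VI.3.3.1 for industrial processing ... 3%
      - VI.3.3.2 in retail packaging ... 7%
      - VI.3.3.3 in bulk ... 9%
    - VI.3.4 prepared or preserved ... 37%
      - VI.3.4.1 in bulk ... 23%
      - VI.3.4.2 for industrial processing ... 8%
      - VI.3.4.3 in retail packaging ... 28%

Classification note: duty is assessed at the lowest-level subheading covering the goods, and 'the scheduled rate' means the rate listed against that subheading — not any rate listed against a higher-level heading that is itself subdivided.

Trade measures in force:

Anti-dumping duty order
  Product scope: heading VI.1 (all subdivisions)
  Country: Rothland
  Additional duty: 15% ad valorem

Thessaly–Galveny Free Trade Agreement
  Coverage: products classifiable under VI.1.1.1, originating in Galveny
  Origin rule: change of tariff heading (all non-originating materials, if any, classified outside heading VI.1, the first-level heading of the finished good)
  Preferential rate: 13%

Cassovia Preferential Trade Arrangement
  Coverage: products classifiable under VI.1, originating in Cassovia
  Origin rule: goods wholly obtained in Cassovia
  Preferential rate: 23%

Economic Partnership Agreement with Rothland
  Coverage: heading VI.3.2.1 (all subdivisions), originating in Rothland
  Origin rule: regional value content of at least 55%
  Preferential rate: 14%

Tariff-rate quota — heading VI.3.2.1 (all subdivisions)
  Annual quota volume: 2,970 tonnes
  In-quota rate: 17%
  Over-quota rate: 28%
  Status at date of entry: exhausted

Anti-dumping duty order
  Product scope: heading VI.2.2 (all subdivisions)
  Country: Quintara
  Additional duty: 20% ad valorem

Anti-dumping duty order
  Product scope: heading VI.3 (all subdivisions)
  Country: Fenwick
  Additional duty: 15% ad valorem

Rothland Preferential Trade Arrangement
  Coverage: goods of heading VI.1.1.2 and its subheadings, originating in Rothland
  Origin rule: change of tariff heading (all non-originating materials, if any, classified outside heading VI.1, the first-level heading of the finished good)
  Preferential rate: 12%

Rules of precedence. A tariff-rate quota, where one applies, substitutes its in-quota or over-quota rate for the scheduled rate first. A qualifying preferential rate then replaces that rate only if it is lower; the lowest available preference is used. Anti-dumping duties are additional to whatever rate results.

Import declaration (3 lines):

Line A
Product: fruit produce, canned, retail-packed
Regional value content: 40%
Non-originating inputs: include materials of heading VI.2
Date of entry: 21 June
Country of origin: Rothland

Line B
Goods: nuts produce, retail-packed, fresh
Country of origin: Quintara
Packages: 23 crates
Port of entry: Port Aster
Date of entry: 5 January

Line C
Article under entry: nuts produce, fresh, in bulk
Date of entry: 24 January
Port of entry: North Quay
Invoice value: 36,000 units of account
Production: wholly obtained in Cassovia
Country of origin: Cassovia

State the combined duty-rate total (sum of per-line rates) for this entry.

89%

Line A: fruit → VI.2; canned → VI.2.3; retail-packed → VI.2.3.1. Scheduled 38%. Rothland agreement on VI.3.2.1: VI.2.3.1 not covered; Rothland agreement on VI.1.1.2: VI.2.3.1 not covered. → 38%.
Line B: nuts → VI.1; fresh → VI.1.1; retail-packed → VI.1.1.1. Scheduled 37%. No special measure applies. → 37%.
Line C: nuts → VI.1; fresh → VI.1.1; in bulk → VI.1.1.3. Scheduled 14%. Cassovia agreement on VI.1: wholly obtained → 23% available; preference 23% not lower than 14% → no reduction. → 14%.
Sum: 38% + 37% + 14% = 89%.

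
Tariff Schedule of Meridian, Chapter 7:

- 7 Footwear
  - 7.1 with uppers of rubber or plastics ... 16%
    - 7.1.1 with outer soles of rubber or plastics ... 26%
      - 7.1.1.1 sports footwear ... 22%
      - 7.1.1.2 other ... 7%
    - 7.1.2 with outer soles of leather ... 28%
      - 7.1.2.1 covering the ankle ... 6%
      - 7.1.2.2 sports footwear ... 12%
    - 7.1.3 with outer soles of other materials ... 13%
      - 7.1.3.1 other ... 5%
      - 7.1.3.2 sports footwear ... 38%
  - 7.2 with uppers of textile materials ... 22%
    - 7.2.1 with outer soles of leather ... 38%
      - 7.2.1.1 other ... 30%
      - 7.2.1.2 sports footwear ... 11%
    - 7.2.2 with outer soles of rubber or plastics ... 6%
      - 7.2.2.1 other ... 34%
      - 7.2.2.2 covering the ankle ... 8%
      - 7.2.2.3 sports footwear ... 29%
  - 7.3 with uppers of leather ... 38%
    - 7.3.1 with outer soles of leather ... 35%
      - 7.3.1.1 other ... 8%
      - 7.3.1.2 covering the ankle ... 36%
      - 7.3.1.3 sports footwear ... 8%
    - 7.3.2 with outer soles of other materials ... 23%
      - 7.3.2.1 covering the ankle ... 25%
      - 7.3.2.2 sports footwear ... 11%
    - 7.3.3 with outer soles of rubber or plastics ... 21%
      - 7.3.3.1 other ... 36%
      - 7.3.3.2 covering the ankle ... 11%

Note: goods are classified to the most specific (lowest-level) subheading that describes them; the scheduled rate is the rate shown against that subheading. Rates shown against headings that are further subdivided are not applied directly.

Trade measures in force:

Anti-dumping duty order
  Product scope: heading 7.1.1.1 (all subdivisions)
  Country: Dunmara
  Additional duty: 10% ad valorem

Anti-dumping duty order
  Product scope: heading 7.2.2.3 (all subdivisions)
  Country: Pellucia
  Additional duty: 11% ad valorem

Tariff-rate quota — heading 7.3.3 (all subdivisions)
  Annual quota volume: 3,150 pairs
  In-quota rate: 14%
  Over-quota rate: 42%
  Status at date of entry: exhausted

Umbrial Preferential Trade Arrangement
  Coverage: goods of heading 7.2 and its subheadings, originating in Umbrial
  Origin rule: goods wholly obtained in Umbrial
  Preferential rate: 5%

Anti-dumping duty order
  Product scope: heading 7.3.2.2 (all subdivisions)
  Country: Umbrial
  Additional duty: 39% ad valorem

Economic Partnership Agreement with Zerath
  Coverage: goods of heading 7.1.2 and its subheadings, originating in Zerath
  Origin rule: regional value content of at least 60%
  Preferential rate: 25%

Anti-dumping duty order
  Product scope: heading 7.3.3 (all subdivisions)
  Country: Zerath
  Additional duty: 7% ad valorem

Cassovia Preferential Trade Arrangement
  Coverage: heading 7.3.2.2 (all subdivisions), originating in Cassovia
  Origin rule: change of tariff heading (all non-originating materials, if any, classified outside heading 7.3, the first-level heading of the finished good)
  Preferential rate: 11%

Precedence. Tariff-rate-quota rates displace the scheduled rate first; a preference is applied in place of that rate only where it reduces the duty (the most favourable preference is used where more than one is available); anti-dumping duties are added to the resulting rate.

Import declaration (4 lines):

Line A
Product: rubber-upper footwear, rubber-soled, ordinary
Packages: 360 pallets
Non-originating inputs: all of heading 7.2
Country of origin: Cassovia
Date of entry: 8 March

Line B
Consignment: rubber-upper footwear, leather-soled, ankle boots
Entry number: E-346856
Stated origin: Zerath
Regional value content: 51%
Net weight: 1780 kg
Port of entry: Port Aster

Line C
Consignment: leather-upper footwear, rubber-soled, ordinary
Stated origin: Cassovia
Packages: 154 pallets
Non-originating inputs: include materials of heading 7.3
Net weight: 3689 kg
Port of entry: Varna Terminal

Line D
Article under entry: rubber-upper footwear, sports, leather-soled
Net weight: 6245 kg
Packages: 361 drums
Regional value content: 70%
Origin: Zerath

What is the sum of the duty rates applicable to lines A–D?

Line A: rubber-upper → 7.1; rubber-soled → 7.1.1; ordinary → 7.1.1.2. Scheduled 7%. Cassovia agreement on 7.3.2.2: 7.1.1.2 not covered. → 7%.
Line B: rubber-upper → 7.1; leather-soled → 7.1.2; ankle boots → 7.1.2.1. Scheduled 6%. Zerath agreement on 7.1.2: RVC < 60%. → 6%.
Line C: leather-upper → 7.3; rubber-soled → 7.3.3; ordinary → 7.3.3.1. Scheduled 36%. quota on 7.3.3 exhausted → over-quota 42%; Cassovia agreement on 7.3.2.2: 7.3.3.1 not covered. → 42%.
Line D: rubber-upper → 7.1; leather-soled → 7.1.2; sports → 7.1.2.2. Scheduled 12%. Zerath agreement on 7.1.2: RVC ≥ 60% → 25% available; preference 25% not lower than 12% → no reduction. → 12%.
Sum: 7% + 6% + 42% + 12% = 67%.

67%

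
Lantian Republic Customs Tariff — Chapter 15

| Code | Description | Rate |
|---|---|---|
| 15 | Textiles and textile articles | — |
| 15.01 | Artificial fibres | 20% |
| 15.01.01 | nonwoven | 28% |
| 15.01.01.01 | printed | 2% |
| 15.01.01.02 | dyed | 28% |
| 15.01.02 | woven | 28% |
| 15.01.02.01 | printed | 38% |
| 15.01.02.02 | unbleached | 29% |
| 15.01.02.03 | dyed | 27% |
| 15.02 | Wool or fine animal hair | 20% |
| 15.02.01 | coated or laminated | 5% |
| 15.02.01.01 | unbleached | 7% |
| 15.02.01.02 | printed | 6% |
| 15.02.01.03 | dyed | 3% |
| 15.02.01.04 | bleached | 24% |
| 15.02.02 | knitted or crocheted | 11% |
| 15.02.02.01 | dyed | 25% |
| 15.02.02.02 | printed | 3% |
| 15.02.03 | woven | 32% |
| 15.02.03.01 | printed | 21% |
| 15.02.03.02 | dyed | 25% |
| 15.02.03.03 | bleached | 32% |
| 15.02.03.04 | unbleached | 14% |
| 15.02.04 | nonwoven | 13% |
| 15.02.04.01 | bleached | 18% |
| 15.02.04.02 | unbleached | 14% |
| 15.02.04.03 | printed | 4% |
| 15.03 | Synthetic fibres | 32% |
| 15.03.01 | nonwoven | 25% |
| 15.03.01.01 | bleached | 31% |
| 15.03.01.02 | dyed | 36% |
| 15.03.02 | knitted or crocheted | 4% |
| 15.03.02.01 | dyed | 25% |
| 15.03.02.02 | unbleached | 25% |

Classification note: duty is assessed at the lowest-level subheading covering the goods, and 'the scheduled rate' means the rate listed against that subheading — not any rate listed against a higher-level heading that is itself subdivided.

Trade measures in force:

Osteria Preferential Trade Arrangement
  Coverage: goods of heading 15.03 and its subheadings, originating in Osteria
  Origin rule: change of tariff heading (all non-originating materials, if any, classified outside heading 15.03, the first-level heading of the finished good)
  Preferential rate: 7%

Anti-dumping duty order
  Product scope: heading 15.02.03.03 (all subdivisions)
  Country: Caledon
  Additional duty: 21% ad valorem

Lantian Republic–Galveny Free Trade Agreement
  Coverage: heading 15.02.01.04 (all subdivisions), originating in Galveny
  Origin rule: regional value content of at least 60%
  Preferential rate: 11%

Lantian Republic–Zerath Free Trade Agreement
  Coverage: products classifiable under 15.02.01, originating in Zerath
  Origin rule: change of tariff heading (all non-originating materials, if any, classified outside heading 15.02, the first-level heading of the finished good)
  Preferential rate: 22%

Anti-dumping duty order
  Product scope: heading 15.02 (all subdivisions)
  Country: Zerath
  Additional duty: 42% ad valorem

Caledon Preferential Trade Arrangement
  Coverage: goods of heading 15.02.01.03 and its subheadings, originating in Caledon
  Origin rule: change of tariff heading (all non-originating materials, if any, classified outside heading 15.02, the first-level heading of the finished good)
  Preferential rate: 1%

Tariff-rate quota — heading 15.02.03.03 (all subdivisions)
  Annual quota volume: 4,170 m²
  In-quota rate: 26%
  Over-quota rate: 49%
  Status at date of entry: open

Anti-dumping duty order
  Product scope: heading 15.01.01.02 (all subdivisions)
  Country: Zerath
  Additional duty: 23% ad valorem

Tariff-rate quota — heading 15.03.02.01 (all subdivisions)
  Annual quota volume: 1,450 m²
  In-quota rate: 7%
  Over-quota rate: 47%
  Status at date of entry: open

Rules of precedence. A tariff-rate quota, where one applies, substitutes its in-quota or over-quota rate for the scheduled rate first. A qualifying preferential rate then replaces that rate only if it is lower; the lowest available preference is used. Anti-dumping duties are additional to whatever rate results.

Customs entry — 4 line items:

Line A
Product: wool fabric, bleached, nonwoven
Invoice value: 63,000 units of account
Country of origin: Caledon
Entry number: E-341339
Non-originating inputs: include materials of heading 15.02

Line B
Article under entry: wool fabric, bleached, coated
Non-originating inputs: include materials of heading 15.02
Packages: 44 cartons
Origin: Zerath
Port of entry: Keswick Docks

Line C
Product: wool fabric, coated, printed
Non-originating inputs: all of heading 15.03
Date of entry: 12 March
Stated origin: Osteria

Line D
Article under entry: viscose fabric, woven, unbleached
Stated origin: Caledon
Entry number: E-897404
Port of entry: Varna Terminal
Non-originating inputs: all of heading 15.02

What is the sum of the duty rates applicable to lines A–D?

Line A: wool → 15.02; nonwoven → 15.02.04; bleached → 15.02.04.01. Scheduled 18%. Caledon agreement on 15.02.01.03: 15.02.04.01 not covered. → 18%.
Line B: wool → 15.02; coated → 15.02.01; bleached → 15.02.01.04. Scheduled 24%. Zerath agreement on 15.02.01: CTH not met; anti-dumping (Zerath, 15.02): +42%; total 24% + 42% = 66%. → 66%.
Line C: wool → 15.02; coated → 15.02.01; printed → 15.02.01.02. Scheduled 6%. Osteria agreement on 15.03: 15.02.01.02 not covered. → 6%.
Line D: viscose → 15.01; woven → 15.01.02; unbleached → 15.01.02.02. Scheduled 29%. Caledon agreement on 15.02.01.03: 15.01.02.02 not covered. → 29%.
Sum: 18% + 66% + 6% + 29% = 119%.

119%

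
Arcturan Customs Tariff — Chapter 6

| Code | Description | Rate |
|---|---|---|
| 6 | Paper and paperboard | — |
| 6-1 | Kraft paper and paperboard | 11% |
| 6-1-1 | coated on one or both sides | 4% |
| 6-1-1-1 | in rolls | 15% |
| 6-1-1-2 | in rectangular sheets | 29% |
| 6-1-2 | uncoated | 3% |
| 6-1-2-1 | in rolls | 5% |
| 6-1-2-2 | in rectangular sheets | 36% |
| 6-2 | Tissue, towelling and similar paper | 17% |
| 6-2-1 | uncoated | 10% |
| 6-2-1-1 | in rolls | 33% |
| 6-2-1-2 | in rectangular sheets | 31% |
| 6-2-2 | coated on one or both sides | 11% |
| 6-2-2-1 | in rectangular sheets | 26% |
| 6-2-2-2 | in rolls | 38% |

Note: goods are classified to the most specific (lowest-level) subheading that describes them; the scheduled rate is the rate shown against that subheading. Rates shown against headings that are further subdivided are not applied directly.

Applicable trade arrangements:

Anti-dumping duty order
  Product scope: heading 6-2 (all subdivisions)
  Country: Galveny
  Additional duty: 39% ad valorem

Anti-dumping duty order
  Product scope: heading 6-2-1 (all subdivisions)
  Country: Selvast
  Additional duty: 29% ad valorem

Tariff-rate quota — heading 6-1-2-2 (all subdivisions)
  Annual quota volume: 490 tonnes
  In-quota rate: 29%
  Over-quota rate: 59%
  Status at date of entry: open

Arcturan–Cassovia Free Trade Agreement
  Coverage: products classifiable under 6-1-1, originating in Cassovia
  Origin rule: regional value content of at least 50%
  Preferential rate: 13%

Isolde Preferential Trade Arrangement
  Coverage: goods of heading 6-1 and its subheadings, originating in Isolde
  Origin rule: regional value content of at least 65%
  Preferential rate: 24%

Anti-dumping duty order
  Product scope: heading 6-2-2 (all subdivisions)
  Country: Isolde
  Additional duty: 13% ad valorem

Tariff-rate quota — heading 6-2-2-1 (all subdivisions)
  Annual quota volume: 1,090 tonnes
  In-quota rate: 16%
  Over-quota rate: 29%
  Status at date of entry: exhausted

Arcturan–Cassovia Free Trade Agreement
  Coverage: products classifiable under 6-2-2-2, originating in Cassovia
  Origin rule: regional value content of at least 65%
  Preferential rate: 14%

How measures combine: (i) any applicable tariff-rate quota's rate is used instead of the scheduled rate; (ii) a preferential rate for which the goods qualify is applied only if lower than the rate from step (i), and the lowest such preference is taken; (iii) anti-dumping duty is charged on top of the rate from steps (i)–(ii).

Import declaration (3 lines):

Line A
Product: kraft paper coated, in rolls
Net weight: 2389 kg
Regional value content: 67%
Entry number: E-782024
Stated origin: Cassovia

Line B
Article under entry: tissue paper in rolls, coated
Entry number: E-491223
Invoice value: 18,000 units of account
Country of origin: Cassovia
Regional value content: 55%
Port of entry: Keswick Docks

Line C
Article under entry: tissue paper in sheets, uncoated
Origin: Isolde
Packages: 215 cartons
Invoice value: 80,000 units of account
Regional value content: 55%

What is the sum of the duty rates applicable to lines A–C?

Line A: kraft paper → 6-1; coated → 6-1-1; in rolls → 6-1-1-1. Scheduled 15%. Cassovia agreement on 6-1-1: RVC ≥ 50% → 13% available; Cassovia agreement on 6-2-2-2: 6-1-1-1 not covered; preferential 13%. → 13%.
Line B: tissue paper → 6-2; coated → 6-2-2; in rolls → 6-2-2-2. Scheduled 38%. Cassovia agreement on 6-1-1: 6-2-2-2 not covered; Cassovia agreement on 6-2-2-2: RVC < 65%. → 38%.
Line C: tissue paper → 6-2; uncoated → 6-2-1; in sheets → 6-2-1-2. Scheduled 31%. Isolde agreement on 6-1: 6-2-1-2 not covered. → 31%.
Sum: 13% + 38% + 31% = 82%.

82%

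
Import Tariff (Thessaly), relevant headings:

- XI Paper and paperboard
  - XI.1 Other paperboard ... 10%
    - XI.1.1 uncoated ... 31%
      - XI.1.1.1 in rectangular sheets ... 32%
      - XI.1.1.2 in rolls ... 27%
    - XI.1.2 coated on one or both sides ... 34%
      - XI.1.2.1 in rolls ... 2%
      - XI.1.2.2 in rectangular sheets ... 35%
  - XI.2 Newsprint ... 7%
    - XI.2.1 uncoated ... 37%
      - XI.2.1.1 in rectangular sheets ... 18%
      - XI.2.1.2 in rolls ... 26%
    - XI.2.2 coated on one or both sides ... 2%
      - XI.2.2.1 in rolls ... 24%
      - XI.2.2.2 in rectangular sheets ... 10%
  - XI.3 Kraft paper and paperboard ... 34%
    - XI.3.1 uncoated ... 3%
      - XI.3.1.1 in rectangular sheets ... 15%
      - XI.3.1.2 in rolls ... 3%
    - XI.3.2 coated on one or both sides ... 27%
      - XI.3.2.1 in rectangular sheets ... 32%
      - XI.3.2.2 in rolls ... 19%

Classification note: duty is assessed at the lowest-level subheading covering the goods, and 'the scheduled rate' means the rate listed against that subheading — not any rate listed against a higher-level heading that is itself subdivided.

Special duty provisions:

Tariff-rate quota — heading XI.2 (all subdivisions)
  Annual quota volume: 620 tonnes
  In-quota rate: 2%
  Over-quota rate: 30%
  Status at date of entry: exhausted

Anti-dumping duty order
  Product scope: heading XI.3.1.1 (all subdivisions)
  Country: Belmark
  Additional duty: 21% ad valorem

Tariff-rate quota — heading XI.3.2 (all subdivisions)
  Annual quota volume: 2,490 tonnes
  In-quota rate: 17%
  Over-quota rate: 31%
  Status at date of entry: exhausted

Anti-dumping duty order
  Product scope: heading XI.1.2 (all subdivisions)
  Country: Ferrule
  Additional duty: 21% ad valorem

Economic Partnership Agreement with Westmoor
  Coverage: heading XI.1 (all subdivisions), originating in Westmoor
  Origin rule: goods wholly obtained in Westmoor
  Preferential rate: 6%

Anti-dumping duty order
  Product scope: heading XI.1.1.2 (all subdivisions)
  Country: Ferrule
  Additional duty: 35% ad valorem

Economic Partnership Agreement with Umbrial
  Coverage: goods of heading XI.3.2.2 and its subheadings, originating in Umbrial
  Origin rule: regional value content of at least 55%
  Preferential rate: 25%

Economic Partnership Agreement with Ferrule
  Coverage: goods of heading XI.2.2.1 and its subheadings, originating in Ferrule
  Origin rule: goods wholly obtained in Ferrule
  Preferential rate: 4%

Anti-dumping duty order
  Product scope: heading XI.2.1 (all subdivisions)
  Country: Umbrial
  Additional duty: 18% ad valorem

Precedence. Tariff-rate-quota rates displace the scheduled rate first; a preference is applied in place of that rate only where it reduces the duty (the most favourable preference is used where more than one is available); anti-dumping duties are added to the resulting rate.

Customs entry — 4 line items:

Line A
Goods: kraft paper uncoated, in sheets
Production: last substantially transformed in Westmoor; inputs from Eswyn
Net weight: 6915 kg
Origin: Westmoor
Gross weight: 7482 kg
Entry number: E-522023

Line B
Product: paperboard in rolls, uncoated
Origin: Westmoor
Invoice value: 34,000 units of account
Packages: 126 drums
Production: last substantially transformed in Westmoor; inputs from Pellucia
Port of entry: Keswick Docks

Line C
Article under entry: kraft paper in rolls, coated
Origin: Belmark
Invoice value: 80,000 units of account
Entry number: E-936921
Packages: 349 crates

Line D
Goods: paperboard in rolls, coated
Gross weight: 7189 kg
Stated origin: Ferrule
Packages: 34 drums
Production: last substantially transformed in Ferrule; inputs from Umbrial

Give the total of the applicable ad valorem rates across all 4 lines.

96%

Line A: kraft paper → XI.3; uncoated → XI.3.1; in sheets → XI.3.1.1. Scheduled 15%. Westmoor agreement on XI.1: XI.3.1.1 not covered. → 15%.
Line B: paperboard → XI.1; uncoated → XI.1.1; in rolls → XI.1.1.2. Scheduled 27%. Westmoor agreement on XI.1: not wholly obtained. → 27%.
Line C: kraft paper → XI.3; coated → XI.3.2; in rolls → XI.3.2.2. Scheduled 19%. quota on XI.3.2 exhausted → over-quota 31%. → 31%.
Line D: paperboard → XI.1; coated → XI.1.2; in rolls → XI.1.2.1. Scheduled 2%. Ferrule agreement on XI.2.2.1: XI.1.2.1 not covered; anti-dumping (Ferrule, XI.1.2): +21%; total 2% + 21% = 23%. → 23%.
Sum: 15% + 27% + 31% + 23% = 96%.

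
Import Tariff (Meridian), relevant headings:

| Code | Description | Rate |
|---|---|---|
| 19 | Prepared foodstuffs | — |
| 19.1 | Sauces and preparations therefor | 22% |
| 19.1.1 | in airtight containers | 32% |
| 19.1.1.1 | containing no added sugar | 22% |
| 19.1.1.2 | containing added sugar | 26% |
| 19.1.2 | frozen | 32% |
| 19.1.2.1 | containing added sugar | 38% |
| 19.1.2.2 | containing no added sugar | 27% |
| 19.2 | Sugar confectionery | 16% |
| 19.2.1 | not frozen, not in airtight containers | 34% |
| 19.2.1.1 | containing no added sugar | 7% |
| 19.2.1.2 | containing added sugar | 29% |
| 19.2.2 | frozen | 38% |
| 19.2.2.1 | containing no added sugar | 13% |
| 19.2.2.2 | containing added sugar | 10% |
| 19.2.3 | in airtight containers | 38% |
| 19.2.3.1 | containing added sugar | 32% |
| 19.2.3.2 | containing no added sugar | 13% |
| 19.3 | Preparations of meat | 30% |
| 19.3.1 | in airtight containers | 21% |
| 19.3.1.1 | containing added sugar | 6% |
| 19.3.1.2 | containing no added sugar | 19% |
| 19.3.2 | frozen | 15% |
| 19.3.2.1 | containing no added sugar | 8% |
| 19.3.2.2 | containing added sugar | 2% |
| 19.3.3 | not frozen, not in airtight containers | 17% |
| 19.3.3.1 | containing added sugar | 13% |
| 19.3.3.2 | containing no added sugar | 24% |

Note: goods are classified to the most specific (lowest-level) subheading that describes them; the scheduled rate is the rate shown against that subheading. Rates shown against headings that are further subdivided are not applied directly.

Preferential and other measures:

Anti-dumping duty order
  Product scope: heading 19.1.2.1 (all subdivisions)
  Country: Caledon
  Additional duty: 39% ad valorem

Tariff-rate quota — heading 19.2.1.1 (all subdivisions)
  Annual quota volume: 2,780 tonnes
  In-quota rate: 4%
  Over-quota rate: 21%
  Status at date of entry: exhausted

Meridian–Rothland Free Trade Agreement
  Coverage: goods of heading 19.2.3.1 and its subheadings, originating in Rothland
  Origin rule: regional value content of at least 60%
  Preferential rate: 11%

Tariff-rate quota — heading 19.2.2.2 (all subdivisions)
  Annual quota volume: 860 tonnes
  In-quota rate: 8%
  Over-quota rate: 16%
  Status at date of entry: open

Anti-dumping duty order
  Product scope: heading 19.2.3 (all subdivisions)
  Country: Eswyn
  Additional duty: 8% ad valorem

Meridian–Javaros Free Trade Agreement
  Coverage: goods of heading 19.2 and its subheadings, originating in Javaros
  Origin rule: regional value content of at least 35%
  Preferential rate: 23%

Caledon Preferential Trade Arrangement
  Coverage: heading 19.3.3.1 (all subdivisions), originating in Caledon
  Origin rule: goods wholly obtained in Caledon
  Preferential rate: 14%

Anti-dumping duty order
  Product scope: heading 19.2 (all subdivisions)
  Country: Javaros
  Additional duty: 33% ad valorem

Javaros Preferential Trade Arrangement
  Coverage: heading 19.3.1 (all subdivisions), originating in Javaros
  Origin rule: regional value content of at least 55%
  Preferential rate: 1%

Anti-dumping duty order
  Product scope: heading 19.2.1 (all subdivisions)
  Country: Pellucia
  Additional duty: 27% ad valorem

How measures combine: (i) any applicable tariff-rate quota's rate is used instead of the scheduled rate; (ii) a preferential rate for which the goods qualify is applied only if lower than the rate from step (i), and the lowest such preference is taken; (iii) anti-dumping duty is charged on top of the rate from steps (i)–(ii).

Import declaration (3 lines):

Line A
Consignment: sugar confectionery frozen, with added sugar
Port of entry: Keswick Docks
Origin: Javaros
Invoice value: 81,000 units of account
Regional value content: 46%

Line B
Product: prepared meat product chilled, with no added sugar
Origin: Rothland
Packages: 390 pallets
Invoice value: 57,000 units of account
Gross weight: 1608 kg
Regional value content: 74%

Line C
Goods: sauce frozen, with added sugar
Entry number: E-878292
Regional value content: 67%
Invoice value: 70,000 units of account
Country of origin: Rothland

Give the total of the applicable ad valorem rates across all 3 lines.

Line A: sugar confectionery → 19.2; frozen → 19.2.2; with added sugar → 19.2.2.2. Scheduled 10%. quota on 19.2.2.2 open → in-quota 8%; Javaros agreement on 19.2: RVC ≥ 35% → 23% available; Javaros agreement on 19.3.1: 19.2.2.2 not covered; preference 23% not lower than 8% → no reduction; anti-dumping (Javaros, 19.2): +33%; total 8% + 33% = 41%. → 41%.
Line B: prepared meat product → 19.3; chilled → 19.3.3; with no added sugar → 19.3.3.2. Scheduled 24%. Rothland agreement on 19.2.3.1: 19.3.3.2 not covered. → 24%.
Line C: sauce → 19.1; frozen → 19.1.2; with added sugar → 19.1.2.1. Scheduled 38%. Rothland agreement on 19.2.3.1: 19.1.2.1 not covered. → 38%.
Sum: 41% + 24% + 38% = 103%.

103%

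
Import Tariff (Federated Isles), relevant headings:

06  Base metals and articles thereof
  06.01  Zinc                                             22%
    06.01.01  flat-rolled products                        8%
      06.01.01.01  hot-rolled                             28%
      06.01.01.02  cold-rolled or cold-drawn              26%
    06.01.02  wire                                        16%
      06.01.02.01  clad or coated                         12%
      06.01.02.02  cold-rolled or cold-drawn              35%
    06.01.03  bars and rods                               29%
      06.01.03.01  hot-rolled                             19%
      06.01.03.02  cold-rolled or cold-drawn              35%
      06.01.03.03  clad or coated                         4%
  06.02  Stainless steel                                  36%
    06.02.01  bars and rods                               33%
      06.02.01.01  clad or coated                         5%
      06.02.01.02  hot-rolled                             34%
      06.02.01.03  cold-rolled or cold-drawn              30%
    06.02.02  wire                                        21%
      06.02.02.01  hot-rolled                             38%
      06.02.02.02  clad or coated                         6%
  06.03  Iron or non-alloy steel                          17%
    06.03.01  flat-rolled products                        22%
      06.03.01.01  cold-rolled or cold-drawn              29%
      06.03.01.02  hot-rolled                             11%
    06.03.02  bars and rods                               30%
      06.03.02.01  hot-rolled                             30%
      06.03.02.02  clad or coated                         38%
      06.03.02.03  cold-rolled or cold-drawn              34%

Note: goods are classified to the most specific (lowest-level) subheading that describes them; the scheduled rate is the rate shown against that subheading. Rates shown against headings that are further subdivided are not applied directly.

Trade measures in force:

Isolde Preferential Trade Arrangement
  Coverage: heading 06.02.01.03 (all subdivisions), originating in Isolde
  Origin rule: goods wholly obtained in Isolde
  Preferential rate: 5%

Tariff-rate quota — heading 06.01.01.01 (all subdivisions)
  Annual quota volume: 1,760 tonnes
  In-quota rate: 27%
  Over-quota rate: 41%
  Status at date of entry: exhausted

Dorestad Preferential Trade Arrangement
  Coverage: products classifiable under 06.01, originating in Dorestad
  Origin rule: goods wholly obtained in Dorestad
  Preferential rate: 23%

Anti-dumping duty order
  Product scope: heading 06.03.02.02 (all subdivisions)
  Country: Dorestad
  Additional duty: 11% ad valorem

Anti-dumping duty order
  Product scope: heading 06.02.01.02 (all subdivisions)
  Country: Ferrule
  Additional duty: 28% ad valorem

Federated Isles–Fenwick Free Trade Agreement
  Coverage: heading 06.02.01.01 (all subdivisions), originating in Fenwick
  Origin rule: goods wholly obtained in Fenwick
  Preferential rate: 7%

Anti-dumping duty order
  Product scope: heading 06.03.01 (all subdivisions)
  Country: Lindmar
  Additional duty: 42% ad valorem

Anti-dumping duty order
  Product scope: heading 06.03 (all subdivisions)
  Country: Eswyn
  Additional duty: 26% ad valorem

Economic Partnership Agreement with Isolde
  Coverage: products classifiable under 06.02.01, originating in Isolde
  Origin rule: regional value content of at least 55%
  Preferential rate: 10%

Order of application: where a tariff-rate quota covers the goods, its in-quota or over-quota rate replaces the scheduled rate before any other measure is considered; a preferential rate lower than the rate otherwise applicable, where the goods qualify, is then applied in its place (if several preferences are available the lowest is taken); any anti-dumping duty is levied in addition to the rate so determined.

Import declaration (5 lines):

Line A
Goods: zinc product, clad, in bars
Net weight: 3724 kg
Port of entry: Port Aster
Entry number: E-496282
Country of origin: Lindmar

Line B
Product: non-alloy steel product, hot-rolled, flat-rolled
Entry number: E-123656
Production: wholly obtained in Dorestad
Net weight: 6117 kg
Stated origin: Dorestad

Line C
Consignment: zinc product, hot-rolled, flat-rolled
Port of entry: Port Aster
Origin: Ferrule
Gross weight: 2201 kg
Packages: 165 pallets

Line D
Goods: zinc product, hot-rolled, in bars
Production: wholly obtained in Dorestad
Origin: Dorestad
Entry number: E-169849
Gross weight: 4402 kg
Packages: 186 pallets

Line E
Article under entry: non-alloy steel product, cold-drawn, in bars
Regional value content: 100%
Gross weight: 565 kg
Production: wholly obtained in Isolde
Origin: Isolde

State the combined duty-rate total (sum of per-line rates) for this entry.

109%

Line A: zinc → 06.01; in bars → 06.01.03; clad → 06.01.03.03. Scheduled 4%. No special measure applies. → 4%.
Line B: non-alloy steel → 06.03; flat-rolled → 06.03.01; hot-rolled → 06.03.01.02. Scheduled 11%. Dorestad agreement on 06.01: 06.03.01.02 not covered. → 11%.
Line C: zinc → 06.01; flat-rolled → 06.01.01; hot-rolled → 06.01.01.01. Scheduled 28%. quota on 06.01.01.01 exhausted → over-quota 41%. → 41%.
Line D: zinc → 06.01; in bars → 06.01.03; hot-rolled → 06.01.03.01. Scheduled 19%. Dorestad agreement on 06.01: wholly obtained → 23% available; preference 23% not lower than 19% → no reduction. → 19%.
Line E: non-alloy steel → 06.03; in bars → 06.03.02; cold-drawn → 06.03.02.03. Scheduled 34%. Isolde agreement on 06.02.01.03: 06.03.02.03 not covered; Isolde agreement on 06.02.01: 06.03.02.03 not covered. → 34%.
Sum: 4% + 11% + 41% + 19% + 34% = 109%.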